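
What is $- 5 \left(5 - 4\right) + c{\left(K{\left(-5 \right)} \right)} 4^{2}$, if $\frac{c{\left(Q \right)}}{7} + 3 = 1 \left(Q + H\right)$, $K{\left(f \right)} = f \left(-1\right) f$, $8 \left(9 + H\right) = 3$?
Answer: $-4107$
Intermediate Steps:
$H = - \frac{69}{8}$ ($H = -9 + \frac{1}{8} \cdot 3 = -9 + \frac{3}{8} = - \frac{69}{8} \approx -8.625$)
$K{\left(f \right)} = - f^{2}$ ($K{\left(f \right)} = - f f = - f^{2}$)
$c{\left(Q \right)} = - \frac{651}{8} + 7 Q$ ($c{\left(Q \right)} = -21 + 7 \cdot 1 \left(Q - \frac{69}{8}\right) = -21 + 7 \cdot 1 \left(- \frac{69}{8} + Q\right) = -21 + 7 \left(- \frac{69}{8} + Q\right) = -21 + \left(- \frac{483}{8} + 7 Q\right) = - \frac{651}{8} + 7 Q$)
$- 5 \left(5 - 4\right) + c{\left(K{\left(-5 \right)} \right)} 4^{2} = - 5 \left(5 - 4\right) + \left(- \frac{651}{8} + 7 \left(- \left(-5\right)^{2}\right)\right) 4^{2} = \left(-5\right) 1 + \left(- \frac{651}{8} + 7 \left(\left(-1\right) 25\right)\right) 16 = -5 + \left(- \frac{651}{8} + 7 \left(-25\right)\right) 16 = -5 + \left(- \frac{651}{8} - 175\right) 16 = -5 - 4102 = -4107$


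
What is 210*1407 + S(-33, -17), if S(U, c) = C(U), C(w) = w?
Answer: 295437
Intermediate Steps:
S(U, c) = U
210*1407 + S(-33, -17) = 210*1407 - 33 = 295470 - 33 = 295437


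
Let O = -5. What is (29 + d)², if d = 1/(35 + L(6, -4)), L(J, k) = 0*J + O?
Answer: 758641/900 ≈ 842.93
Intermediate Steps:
L(J, k) = -5 (L(J, k) = 0*J - 5 = 0 - 5 = -5)
d = 1/30 (d = 1/(35 - 5) = 1/30 ≈ 0.033333)
(29 + d)² = (29 + 1/30)² = (871/30)² = 758641/900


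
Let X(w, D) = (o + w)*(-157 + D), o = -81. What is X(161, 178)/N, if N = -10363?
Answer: -1680/10363 ≈ -0.16212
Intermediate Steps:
X(w, D) = (-157 + D)*(-81 + w) (X(w, D) = (-81 + w)*(-157 + D) = (-157 + D)*(-81 + w))
X(161, 178)/N = (12717 - 157*161 - 81*178 + 178*161)/(-10363) = (12717 - 25277 - 14418 + 28658)*(-1/10363) = 1680*(-1/10363) = -1680/10363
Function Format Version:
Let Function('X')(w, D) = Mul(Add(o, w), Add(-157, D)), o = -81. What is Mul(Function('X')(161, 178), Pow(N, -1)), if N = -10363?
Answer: Rational(-1680, 10363) ≈ -0.16212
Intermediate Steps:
Function('X')(w, D) = Mul(Add(-157, D), Add(-81, w)) (Function('X')(w, D) = Mul(Add(-81, w), Add(-157, D)) = Mul(Add(-157, D), Add(-81, w)))
Mul(Function('X')(161, 178), Pow(N, -1)) = Mul(Add(12717, Mul(-157, 161), Mul(-81, 178), Mul(178, 161)), Pow(-10363, -1)) = Mul(Add(12717, -25277, -14418, 28658), Rational(-1, 10363)) = Mul(1680, Rational(-1, 10363)) = Rational(-1680, 10363)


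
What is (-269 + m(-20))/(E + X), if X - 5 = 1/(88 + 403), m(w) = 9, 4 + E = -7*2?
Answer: 63830/3191 ≈ 20.003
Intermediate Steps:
E = -18 (E = -4 - 7*2 = -4 - 14 = -18)
X = 2456/491 (X = 5 + 1/(88 + 403) = 5 + 1/491 = 2456/491 ≈ 5.0020)
(-269 + m(-20))/(E + X) = (-269 + 9)/(-18 + 2456/491) = -260/(-6382/491) = -260*(-491/6382) = 63830/3191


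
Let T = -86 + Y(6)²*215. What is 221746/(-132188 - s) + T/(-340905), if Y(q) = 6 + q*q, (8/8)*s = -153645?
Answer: 67458383612/7314798585 ≈ 9.2222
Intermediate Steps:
s = -153645
Y(q) = 6 + q²
T = 379174 (T = -86 + (6 + 6²)²*215 = -86 + (6 + 36)²*215 = -86 + 42²*215 = -86 + 1764*215 = -86 + 379260 = 379174)
221746/(-132188 - s) + T/(-340905) = 221746/(-132188 - 1*(-153645)) + 379174/(-340905) = 221746/(-132188 + 153645) + 379174*(-1/340905) = 221746/21457 - 379174/340905 = 67458383612/7314798585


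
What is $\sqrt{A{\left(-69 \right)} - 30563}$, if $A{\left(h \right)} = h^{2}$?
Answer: $i \sqrt{25802} \approx 160.63 i$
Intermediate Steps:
$\sqrt{A{\left(-69 \right)} - 30563} = \sqrt{\left(-69\right)^{2} - 30563} = \sqrt{4761 - 30563} = \sqrt{-25802} = i \sqrt{25802}$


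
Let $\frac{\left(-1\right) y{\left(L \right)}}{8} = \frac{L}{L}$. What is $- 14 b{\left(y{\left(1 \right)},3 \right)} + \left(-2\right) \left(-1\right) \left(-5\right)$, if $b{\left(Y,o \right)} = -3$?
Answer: $32$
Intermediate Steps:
$y{\left(L \right)} = -8$ ($y{\left(L \right)} = - 8 \frac{L}{L} = \left(-8\right) 1 = -8$)
$- 14 b{\left(y{\left(1 \right)},3 \right)} + \left(-2\right) \left(-1\right) \left(-5\right) = \left(-14\right) \left(-3\right) + \left(-2\right) \left(-1\right) \left(-5\right) = 42 + 2 \left(-5\right) = 42 - 10 = 32$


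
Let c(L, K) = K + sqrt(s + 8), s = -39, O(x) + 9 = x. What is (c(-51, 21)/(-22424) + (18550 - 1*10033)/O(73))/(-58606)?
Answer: -23872983/10513447552 + I*sqrt(31)/1314180944 ≈ -0.0022707 + 4.2367e-9*I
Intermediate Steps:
O(x) = -9 + x
c(L, K) = K + I*sqrt(31) (c(L, K) = K + sqrt(-39 + 8) = K + sqrt(-31) = K + I*sqrt(31))
(c(-51, 21)/(-22424) + (18550 - 1*10033)/O(73))/(-58606) = ((21 + I*sqrt(31))/(-22424) + (18550 - 1*10033)/(-9 + 73))/(-58606) = ((21 + I*sqrt(31))*(-1/22424) + (18550 - 10033)/64)*(-1/58606) = ((-21/22424 - I*sqrt(31)/22424) + 8517*(1/64))*(-1/58606) = ((-21/22424 - I*sqrt(31)/22424) + 8517/64)*(-1/58606) = (23872983/179392 - I*sqrt(31)/22424)*(-1/58606) = -23872983/10513447552 + I*sqrt(31)/1314180944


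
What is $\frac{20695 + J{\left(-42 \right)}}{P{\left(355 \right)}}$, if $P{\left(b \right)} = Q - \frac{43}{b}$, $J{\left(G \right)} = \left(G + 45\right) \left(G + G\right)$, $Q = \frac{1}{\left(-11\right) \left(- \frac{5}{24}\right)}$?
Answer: $\frac{79829915}{1231} \approx 64850.0$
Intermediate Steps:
$Q = \frac{24}{55}$ ($Q = \frac{1}{\left(-11\right) \left(\left(-5\right) \frac{1}{24}\right)} = \frac{1}{\left(-11\right) \left(- \frac{5}{24}\right)} = \frac{1}{\frac{55}{24}} = \frac{24}{55} \approx 0.43636$)
$J{\left(G \right)} = 2 G \left(45 + G\right)$ ($J{\left(G \right)} = \left(45 + G\right) 2 G = 2 G \left(45 + G\right)$)
$P{\left(b \right)} = \frac{24}{55} - \frac{43}{b}$
$\frac{20695 + J{\left(-42 \right)}}{P{\left(355 \right)}} = \frac{20695 + 2 \left(-42\right) \left(45 - 42\right)}{\frac{24}{55} - \frac{43}{355}} = \frac{20695 + 2 \left(-42\right) 3}{\frac{24}{55} - \frac{43}{355}} = \frac{20695 - 252}{\frac{24}{55} - \frac{43}{355}} = \frac{20443}{\frac{1231}{3905}} = 20443 \cdot \frac{3905}{1231} = \frac{79829915}{1231}$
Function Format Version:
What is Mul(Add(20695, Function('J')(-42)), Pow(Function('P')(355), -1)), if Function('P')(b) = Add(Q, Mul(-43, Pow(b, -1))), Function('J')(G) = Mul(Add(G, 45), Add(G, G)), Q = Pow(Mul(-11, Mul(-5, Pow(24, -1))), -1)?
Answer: Rational(79829915, 1231) ≈ 64850.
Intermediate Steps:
Q = Rational(24, 55) (Q = Pow(Mul(-11, Mul(-5, Rational(1, 24))), -1) = Pow(Mul(-11, Rational(-5, 24)), -1) = Pow(Rational(55, 24), -1) = Rational(24, 55) ≈ 0.43636)
Function('J')(G) = Mul(2, G, Add(45, G)) (Function('J')(G) = Mul(Add(45, G), Mul(2, G)) = Mul(2, G, Add(45, G)))
Function('P')(b) = Add(Rational(24, 55), Mul(-43, Pow(b, -1)))
Mul(Add(20695, Function('J')(-42)), Pow(Function('P')(355), -1)) = Mul(Add(20695, Mul(2, -42, Add(45, -42))), Pow(Add(Rational(24, 55), Mul(-43, Pow(355, -1))), -1)) = Mul(Add(20695, Mul(2, -42, 3)), Pow(Add(Rational(24, 55), Mul(-43, Rational(1, 355))), -1)) = Mul(Add(20695, -252), Pow(Add(Rational(24, 55), Rational(-43, 355)), -1)) = Mul(20443, Pow(Rational(1231, 3905), -1)) = Mul(20443, Rational(3905, 1231)) = Rational(79829915, 1231)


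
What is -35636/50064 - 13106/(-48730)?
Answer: -135050437/304952340 ≈ -0.44286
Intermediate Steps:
-35636/50064 - 13106/(-48730) = -35636*1/50064 - 13106*(-1/48730) = -8909/12516 + 6553/24365 = -135050437/304952340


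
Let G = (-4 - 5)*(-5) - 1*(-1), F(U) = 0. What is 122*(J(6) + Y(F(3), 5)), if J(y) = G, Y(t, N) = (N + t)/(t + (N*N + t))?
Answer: 28182/5 ≈ 5636.4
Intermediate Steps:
Y(t, N) = (N + t)/(N**2 + 2*t) (Y(t, N) = (N + t)/(t + (N**2 + t)) = (N + t)/(t + (t + N**2)) = (N + t)/(N**2 + 2*t))
G = 46 (G = -9*(-5) + 1 = 45 + 1 = 46)
J(y) = 46
122*(J(6) + Y(F(3), 5)) = 122*(46 + (5 + 0)/(5**2 + 2*0)) = 122*(46 + 5/(25 + 0)) = 122*(46 + 5/25) = 122*(46 + (1/25)*5) = 122*(46 + 1/5) = 122*(231/5) = 28182/5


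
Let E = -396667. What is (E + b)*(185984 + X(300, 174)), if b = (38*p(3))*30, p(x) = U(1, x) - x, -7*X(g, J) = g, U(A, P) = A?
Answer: -519264627836/7 ≈ -7.4181e+10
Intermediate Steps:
X(g, J) = -g/7
p(x) = 1 - x
b = -2280 (b = (38*(1 - 1*3))*30 = (38*(1 - 3))*30 = (38*(-2))*30 = -76*30 = -2280)
(E + b)*(185984 + X(300, 174)) = (-396667 - 2280)*(185984 - ⅐*300) = -398947*(185984 - 300/7) = -398947*1301588/7 = -519264627836/7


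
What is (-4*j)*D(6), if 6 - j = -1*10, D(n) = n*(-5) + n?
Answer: 1536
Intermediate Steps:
D(n) = -4*n (D(n) = -5*n + n = -4*n)
j = 16 (j = 6 - (-1)*10 = 6 - 1*(-10) = 6 + 10 = 16)
(-4*j)*D(6) = (-4*16)*(-4*6) = -64*(-24) = 1536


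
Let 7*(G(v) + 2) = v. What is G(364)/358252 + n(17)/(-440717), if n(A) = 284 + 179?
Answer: -71917413/78943873342 ≈ -0.00091099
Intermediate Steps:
G(v) = -2 + v/7
n(A) = 463
G(364)/358252 + n(17)/(-440717) = (-2 + (1/7)*364)/358252 + 463/(-440717) = (-2 + 52)*(1/358252) + 463*(-1/440717) = 50*(1/358252) - 463/440717 = 25/179126 - 463/440717 = -71917413/78943873342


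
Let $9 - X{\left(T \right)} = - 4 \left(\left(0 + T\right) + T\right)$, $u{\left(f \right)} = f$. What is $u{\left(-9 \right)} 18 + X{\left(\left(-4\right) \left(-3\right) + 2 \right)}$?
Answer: $-41$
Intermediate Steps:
$X{\left(T \right)} = 9 + 8 T$ ($X{\left(T \right)} = 9 - - 4 \left(\left(0 + T\right) + T\right) = 9 - - 4 \left(T + T\right) = 9 - - 4 \cdot 2 T = 9 - - 8 T = 9 + 8 T$)
$u{\left(-9 \right)} 18 + X{\left(\left(-4\right) \left(-3\right) + 2 \right)} = \left(-9\right) 18 + \left(9 + 8 \left(\left(-4\right) \left(-3\right) + 2\right)\right) = -162 + \left(9 + 8 \left(12 + 2\right)\right) = -162 + \left(9 + 8 \cdot 14\right) = -162 + \left(9 + 112\right) = -162 + 121 = -41$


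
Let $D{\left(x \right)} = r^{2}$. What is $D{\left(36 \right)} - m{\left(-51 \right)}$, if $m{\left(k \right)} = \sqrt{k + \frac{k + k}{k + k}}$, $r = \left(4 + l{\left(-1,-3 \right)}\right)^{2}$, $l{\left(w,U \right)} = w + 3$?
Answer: $1296 - 5 i \sqrt{2} \approx 1296.0 - 7.0711 i$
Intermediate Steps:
$l{\left(w,U \right)} = 3 + w$
$r = 36$ ($r = \left(4 + \left(3 - 1\right)\right)^{2} = \left(4 + 2\right)^{2} = 6^{2} = 36$)
$D{\left(x \right)} = 1296$ ($D{\left(x \right)} = 36^{2} = 1296$)
$m{\left(k \right)} = \sqrt{1 + k}$ ($m{\left(k \right)} = \sqrt{k + \frac{2 k}{2 k}} = \sqrt{k + 2 k \frac{1}{2 k}} = \sqrt{k + 1} = \sqrt{1 + k}$)
$D{\left(36 \right)} - m{\left(-51 \right)} = 1296 - \sqrt{1 - 51} = 1296 - \sqrt{-50} = 1296 - 5 i \sqrt{2}$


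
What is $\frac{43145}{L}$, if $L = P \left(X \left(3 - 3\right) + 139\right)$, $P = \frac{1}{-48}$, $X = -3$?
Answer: $- \frac{2070960}{139} \approx -14899.0$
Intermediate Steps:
$P = - \frac{1}{48} \approx -0.020833$
$L = - \frac{139}{48}$ ($L = - \frac{- 3 \left(3 - 3\right) + 139}{48} = - \frac{\left(-3\right) 0 + 139}{48} = - \frac{0 + 139}{48} = \left(- \frac{1}{48}\right) 139 = - \frac{139}{48} \approx -2.8958$)
$\frac{43145}{L} = \frac{43145}{- \frac{139}{48}} = 43145 \left(- \frac{48}{139}\right) = - \frac{2070960}{139}$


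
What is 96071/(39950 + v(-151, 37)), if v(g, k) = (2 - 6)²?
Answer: 96071/39966 ≈ 2.4038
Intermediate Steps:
v(g, k) = 16 (v(g, k) = (-4)² = 16)
96071/(39950 + v(-151, 37)) = 96071/(39950 + 16) = 96071/39966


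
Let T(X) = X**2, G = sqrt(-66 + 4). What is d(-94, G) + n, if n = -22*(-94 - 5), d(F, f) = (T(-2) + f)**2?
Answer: 2132 + 8*I*sqrt(62) ≈ 2132.0 + 62.992*I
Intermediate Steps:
G = I*sqrt(62) (G = sqrt(-62) = I*sqrt(62) ≈ 7.874*I)
d(F, f) = (4 + f)**2 (d(F, f) = ((-2)**2 + f)**2 = (4 + f)**2)
n = 2178 (n = -22*(-99) = 2178)
d(-94, G) + n = (4 + I*sqrt(62))**2 + 2178 = 2178 + (4 + I*sqrt(62))**2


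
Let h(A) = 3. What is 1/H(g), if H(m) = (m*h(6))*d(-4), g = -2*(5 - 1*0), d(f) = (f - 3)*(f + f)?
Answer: -1/1680 ≈ -0.00059524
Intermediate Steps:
d(f) = 2*f*(-3 + f) (d(f) = (-3 + f)*(2*f) = 2*f*(-3 + f))
g = -10 (g = -2*(5 + 0) = -2*5 = -10)
H(m) = 168*m (H(m) = (m*3)*(2*(-4)*(-3 - 4)) = (3*m)*(2*(-4)*(-7)) = (3*m)*56 = 168*m)
1/H(g) = 1/(168*(-10)) = 1/(-1680) = -1/1680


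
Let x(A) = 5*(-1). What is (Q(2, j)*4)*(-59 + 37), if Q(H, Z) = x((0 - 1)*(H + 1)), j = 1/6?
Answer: 440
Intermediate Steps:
j = 1/6 (j = 1*(1/6) = 1/6 ≈ 0.16667)
x(A) = -5
Q(H, Z) = -5
(Q(2, j)*4)*(-59 + 37) = (-5*4)*(-59 + 37) = -20*(-22) = 440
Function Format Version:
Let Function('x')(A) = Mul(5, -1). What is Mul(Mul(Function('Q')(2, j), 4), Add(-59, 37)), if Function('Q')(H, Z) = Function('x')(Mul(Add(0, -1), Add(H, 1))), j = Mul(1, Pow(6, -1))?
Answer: 440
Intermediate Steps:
j = Rational(1, 6) (j = Mul(1, Rational(1, 6)) = Rational(1, 6) ≈ 0.16667)
Function('x')(A) = -5
Function('Q')(H, Z) = -5
Mul(Mul(Function('Q')(2, j), 4), Add(-59, 37)) = Mul(Mul(-5, 4), Add(-59, 37)) = Mul(-20, -22) = 440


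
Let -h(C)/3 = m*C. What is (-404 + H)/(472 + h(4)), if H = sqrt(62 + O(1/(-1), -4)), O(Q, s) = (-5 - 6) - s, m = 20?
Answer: -101/58 + sqrt(55)/232 ≈ -1.7094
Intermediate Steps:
O(Q, s) = -11 - s
h(C) = -60*C
H = sqrt(55) (H = sqrt(62 + (-11 - 1*(-4))) = sqrt(62 + (-11 + 4)) = sqrt(62 - 7) = sqrt(55) ≈ 7.4162)
(-404 + H)/(472 + h(4)) = (-404 + sqrt(55))/(472 - 60*4) = (-404 + sqrt(55))/(472 - 240) = (-404 + sqrt(55))/232 = (-404 + sqrt(55))*(1/232) = -101/58 + sqrt(55)/232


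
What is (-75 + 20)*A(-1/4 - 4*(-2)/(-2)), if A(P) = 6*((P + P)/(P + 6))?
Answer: 11220/7 ≈ 1602.9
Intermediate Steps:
A(P) = 12*P/(6 + P) (A(P) = 6*((2*P)/(6 + P)) = 6*(2*P/(6 + P)) = 12*P/(6 + P))
(-75 + 20)*A(-1/4 - 4*(-2)/(-2)) = (-75 + 20)*(12*(-1/4 - 4*(-2)/(-2))/(6 + (-1/4 - 4*(-2)/(-2)))) = -660*(-1*¼ + 8*(-½))/(6 + (-1*¼ + 8*(-½))) = -660*(-¼ - 4)/(6 + (-¼ - 4)) = -660*(-17)/(4*(6 - 17/4)) = -660*(-17)/(4*7/4) = -660*(-17)*4/(4*7) = -55*(-204/7) = 11220/7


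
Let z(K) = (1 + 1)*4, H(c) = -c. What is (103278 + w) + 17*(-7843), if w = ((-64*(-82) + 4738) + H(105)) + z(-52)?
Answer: -20164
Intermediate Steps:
z(K) = 8 (z(K) = 2*4 = 8)
w = 9889 (w = ((-64*(-82) + 4738) - 1*105) + 8 = ((5248 + 4738) - 105) + 8 = (9986 - 105) + 8 = 9881 + 8 = 9889)
(103278 + w) + 17*(-7843) = (103278 + 9889) + 17*(-7843) = 113167 - 133331 = -20164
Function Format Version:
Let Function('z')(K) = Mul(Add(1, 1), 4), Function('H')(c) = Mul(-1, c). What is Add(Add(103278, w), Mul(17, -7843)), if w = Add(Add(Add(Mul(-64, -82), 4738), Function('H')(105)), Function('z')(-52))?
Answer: -20164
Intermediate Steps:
Function('z')(K) = 8 (Function('z')(K) = Mul(2, 4) = 8)
w = 9889 (w = Add(Add(Add(Mul(-64, -82), 4738), Mul(-1, 105)), 8) = Add(Add(Add(5248, 4738), -105), 8) = Add(Add(9986, -105), 8) = Add(9881, 8) = 9889)
Add(Add(103278, w), Mul(17, -7843)) = Add(Add(103278, 9889), Mul(17, -7843)) = Add(113167, -133331) = -20164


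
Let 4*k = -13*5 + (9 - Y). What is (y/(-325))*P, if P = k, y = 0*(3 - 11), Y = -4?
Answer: 0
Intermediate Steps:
y = 0 (y = 0*(-8) = 0)
k = -13 (k = (-13*5 + (9 - 1*(-4)))/4 = (-65 + (9 + 4))/4 = (-65 + 13)/4 = (¼)*(-52) = -13)
P = -13
(y/(-325))*P = (0/(-325))*(-13) = (0*(-1/325))*(-13) = 0*(-13) = 0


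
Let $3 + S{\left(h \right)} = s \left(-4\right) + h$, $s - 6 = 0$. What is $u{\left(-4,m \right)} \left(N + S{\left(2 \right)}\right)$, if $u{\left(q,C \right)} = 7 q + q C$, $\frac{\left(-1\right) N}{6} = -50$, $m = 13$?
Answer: $-22000$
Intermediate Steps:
$s = 6$ ($s = 6 + 0 = 6$)
$N = 300$ ($N = \left(-6\right) \left(-50\right) = 300$)
$S{\left(h \right)} = -27 + h$ ($S{\left(h \right)} = -3 + \left(6 \left(-4\right) + h\right) = -3 + \left(-24 + h\right) = -27 + h$)
$u{\left(q,C \right)} = 7 q + C q$
$u{\left(-4,m \right)} \left(N + S{\left(2 \right)}\right) = - 4 \left(7 + 13\right) \left(300 + \left(-27 + 2\right)\right) = \left(-4\right) 20 \left(300 - 25\right) = \left(-80\right) 275 = -22000$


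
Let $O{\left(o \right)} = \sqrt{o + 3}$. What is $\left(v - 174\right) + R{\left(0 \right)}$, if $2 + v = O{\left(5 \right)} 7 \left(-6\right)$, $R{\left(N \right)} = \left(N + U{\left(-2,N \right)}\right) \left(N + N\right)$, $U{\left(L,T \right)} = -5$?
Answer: $-176 - 84 \sqrt{2} \approx -294.79$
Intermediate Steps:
$O{\left(o \right)} = \sqrt{3 + o}$
$R{\left(N \right)} = 2 N \left(-5 + N\right)$ ($R{\left(N \right)} = \left(N - 5\right) \left(N + N\right) = \left(-5 + N\right) 2 N = 2 N \left(-5 + N\right)$)
$v = -2 - 84 \sqrt{2}$ ($v = -2 + \sqrt{3 + 5} \cdot 7 \left(-6\right) = -2 + \sqrt{8} \cdot 7 \left(-6\right) = -2 + 2 \sqrt{2} \cdot 7 \left(-6\right) = -2 + 14 \sqrt{2} \left(-6\right) = -2 - 84 \sqrt{2} \approx -120.79$)
$\left(v - 174\right) + R{\left(0 \right)} = \left(\left(-2 - 84 \sqrt{2}\right) - 174\right) + 2 \cdot 0 \left(-5 + 0\right) = \left(-176 - 84 \sqrt{2}\right) + 2 \cdot 0 \left(-5\right) = \left(-176 - 84 \sqrt{2}\right) + 0 = -176 - 84 \sqrt{2}$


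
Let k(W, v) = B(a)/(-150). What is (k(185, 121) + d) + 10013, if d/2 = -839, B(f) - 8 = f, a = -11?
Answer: 416751/50 ≈ 8335.0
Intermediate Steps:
B(f) = 8 + f
d = -1678 (d = 2*(-839) = -1678)
k(W, v) = 1/50 (k(W, v) = (8 - 11)/(-150) = -3*(-1/150) = 1/50)
(k(185, 121) + d) + 10013 = (1/50 - 1678) + 10013 = -83899/50 + 10013 = 416751/50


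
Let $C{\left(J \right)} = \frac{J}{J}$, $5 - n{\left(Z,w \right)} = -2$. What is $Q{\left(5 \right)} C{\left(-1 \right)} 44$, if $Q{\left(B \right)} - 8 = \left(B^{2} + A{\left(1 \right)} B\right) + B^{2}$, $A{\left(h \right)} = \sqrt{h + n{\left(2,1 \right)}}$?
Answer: $2552 + 440 \sqrt{2} \approx 3174.3$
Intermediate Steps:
$n{\left(Z,w \right)} = 7$ ($n{\left(Z,w \right)} = 5 - -2 = 5 + 2 = 7$)
$A{\left(h \right)} = \sqrt{7 + h}$ ($A{\left(h \right)} = \sqrt{h + 7} = \sqrt{7 + h}$)
$Q{\left(B \right)} = 8 + 2 B^{2} + 2 B \sqrt{2}$ ($Q{\left(B \right)} = 8 + \left(\left(B^{2} + \sqrt{7 + 1} B\right) + B^{2}\right) = 8 + \left(\left(B^{2} + \sqrt{8} B\right) + B^{2}\right) = 8 + \left(\left(B^{2} + 2 \sqrt{2} B\right) + B^{2}\right) = 8 + \left(\left(B^{2} + 2 B \sqrt{2}\right) + B^{2}\right) = 8 + \left(2 B^{2} + 2 B \sqrt{2}\right) = 8 + 2 B^{2} + 2 B \sqrt{2}$)
$C{\left(J \right)} = 1$
$Q{\left(5 \right)} C{\left(-1 \right)} 44 = \left(8 + 2 \cdot 5^{2} + 2 \cdot 5 \sqrt{2}\right) 1 \cdot 44 = \left(8 + 2 \cdot 25 + 10 \sqrt{2}\right) 1 \cdot 44 = \left(8 + 50 + 10 \sqrt{2}\right) 1 \cdot 44 = \left(58 + 10 \sqrt{2}\right) 1 \cdot 44 = \left(58 + 10 \sqrt{2}\right) 44 = 2552 + 440 \sqrt{2}$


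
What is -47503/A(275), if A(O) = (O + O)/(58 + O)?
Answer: -15818499/550 ≈ -28761.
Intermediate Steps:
A(O) = 2*O/(58 + O) (A(O) = (2*O)/(58 + O) = 2*O/(58 + O))
-47503/A(275) = -47503/(2*275/(58 + 275)) = -47503/(2*275/333) = -47503/(2*275*(1/333)) = -47503/550/333 = -47503*333/550 = -15818499/550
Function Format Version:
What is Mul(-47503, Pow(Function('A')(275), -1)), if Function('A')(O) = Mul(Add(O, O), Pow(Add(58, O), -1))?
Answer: Rational(-15818499, 550) ≈ -28761.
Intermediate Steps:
Function('A')(O) = Mul(2, O, Pow(Add(58, O), -1)) (Function('A')(O) = Mul(Mul(2, O), Pow(Add(58, O), -1)) = Mul(2, O, Pow(Add(58, O), -1)))
Mul(-47503, Pow(Function('A')(275), -1)) = Mul(-47503, Pow(Mul(2, 275, Pow(Add(58, 275), -1)), -1)) = Mul(-47503, Pow(Mul(2, 275, Pow(333, -1)), -1)) = Mul(-47503, Pow(Mul(2, 275, Rational(1, 333)), -1)) = Mul(-47503, Pow(Rational(550, 333), -1)) = Mul(-47503, Rational(333, 550)) = Rational(-15818499, 550)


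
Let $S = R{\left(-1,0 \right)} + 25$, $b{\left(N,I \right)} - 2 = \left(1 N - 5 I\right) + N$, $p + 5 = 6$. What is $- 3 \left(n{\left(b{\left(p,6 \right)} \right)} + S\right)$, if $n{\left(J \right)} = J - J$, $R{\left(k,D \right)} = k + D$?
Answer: $-72$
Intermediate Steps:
$p = 1$ ($p = -5 + 6 = 1$)
$b{\left(N,I \right)} = 2 - 5 I + 2 N$ ($b{\left(N,I \right)} = 2 + \left(\left(1 N - 5 I\right) + N\right) = 2 + \left(\left(N - 5 I\right) + N\right) = 2 - \left(- 2 N + 5 I\right) = 2 - 5 I + 2 N$)
$R{\left(k,D \right)} = D + k$
$n{\left(J \right)} = 0$
$S = 24$ ($S = \left(0 - 1\right) + 25 = -1 + 25 = 24$)
$- 3 \left(n{\left(b{\left(p,6 \right)} \right)} + S\right) = - 3 \left(0 + 24\right) = \left(-3\right) 24 = -72$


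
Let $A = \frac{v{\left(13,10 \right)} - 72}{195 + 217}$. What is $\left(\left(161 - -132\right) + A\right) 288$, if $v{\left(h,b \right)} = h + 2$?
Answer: $\frac{8687448}{103} \approx 84344.0$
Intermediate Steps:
$v{\left(h,b \right)} = 2 + h$
$A = - \frac{57}{412}$ ($A = \frac{\left(2 + 13\right) - 72}{195 + 217} = \frac{15 - 72}{412} = \left(-57\right) \frac{1}{412} = - \frac{57}{412} \approx -0.13835$)
$\left(\left(161 - -132\right) + A\right) 288 = \left(\left(161 - -132\right) - \frac{57}{412}\right) 288 = \left(\left(161 + 132\right) - \frac{57}{412}\right) 288 = \left(293 - \frac{57}{412}\right) 288 = \frac{120659}{412} \cdot 288 = \frac{8687448}{103}$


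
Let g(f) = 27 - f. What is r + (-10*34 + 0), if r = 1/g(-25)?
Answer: -17679/52 ≈ -339.98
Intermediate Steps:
r = 1/52 (r = 1/(27 - 1*(-25)) = 1/(27 + 25) = 1/52 ≈ 0.019231)
r + (-10*34 + 0) = 1/52 + (-10*34 + 0) = 1/52 + (-340 + 0) = 1/52 - 340 = -17679/52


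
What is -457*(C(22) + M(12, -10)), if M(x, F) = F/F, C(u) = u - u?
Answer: -457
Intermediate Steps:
C(u) = 0
M(x, F) = 1
-457*(C(22) + M(12, -10)) = -457*(0 + 1) = -457*1 = -457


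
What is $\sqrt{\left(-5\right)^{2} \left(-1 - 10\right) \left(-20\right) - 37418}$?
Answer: $i \sqrt{31918} \approx 178.66 i$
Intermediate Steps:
$\sqrt{\left(-5\right)^{2} \left(-1 - 10\right) \left(-20\right) - 37418} = \sqrt{25 \left(-1 - 10\right) \left(-20\right) - 37418} = \sqrt{25 \left(-11\right) \left(-20\right) - 37418} = \sqrt{\left(-275\right) \left(-20\right) - 37418} = \sqrt{5500 - 37418} = \sqrt{-31918} = i \sqrt{31918}$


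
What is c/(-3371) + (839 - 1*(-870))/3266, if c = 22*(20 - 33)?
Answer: 6695115/11009686 ≈ 0.60811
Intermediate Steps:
c = -286 (c = 22*(-13) = -286)
c/(-3371) + (839 - 1*(-870))/3266 = -286/(-3371) + (839 - 1*(-870))/3266 = -286*(-1/3371) + (839 + 870)*(1/3266) = 286/3371 + 1709*(1/3266) = 286/3371 + 1709/3266 = 6695115/11009686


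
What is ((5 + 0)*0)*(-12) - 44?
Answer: -44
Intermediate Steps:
((5 + 0)*0)*(-12) - 44 = (5*0)*(-12) - 44 = 0*(-12) - 44 = 0 - 44 = -44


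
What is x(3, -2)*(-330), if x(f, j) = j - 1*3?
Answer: 1650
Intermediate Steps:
x(f, j) = -3 + j (x(f, j) = j - 3 = -3 + j)
x(3, -2)*(-330) = (-3 - 2)*(-330) = -5*(-330) = 1650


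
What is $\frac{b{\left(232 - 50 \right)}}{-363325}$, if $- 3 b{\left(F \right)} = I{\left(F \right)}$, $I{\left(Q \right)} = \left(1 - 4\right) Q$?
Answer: $- \frac{182}{363325} \approx -0.00050093$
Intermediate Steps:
$I{\left(Q \right)} = - 3 Q$
$b{\left(F \right)} = F$ ($b{\left(F \right)} = - \frac{\left(-3\right) F}{3} = F$)
$\frac{b{\left(232 - 50 \right)}}{-363325} = \frac{232 - 50}{-363325} = 182 \left(- \frac{1}{363325}\right) = - \frac{182}{363325}$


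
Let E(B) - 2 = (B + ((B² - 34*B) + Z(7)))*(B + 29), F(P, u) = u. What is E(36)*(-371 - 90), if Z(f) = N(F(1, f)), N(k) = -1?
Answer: -3207177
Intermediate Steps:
Z(f) = -1
E(B) = 2 + (29 + B)*(-1 + B² - 33*B) (E(B) = 2 + (B + ((B² - 34*B) - 1))*(B + 29) = 2 + (B + (-1 + B² - 34*B))*(29 + B) = 2 + (-1 + B² - 33*B)*(29 + B) = 2 + (29 + B)*(-1 + B² - 33*B))
E(36)*(-371 - 90) = (-27 + 36³ - 958*36 - 4*36²)*(-371 - 90) = (-27 + 46656 - 34488 - 4*1296)*(-461) = (-27 + 46656 - 34488 - 5184)*(-461) = 6957*(-461) = -3207177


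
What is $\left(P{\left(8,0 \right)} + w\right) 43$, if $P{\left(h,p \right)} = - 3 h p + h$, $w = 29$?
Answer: $1591$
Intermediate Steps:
$P{\left(h,p \right)} = h - 3 h p$ ($P{\left(h,p \right)} = - 3 h p + h = h - 3 h p$)
$\left(P{\left(8,0 \right)} + w\right) 43 = \left(8 \left(1 - 0\right) + 29\right) 43 = \left(8 \left(1 + 0\right) + 29\right) 43 = \left(8 \cdot 1 + 29\right) 43 = \left(8 + 29\right) 43 = 37 \cdot 43 = 1591$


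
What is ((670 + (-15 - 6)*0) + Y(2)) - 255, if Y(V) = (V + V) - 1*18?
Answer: 401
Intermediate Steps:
Y(V) = -18 + 2*V (Y(V) = 2*V - 18 = -18 + 2*V)
((670 + (-15 - 6)*0) + Y(2)) - 255 = ((670 + (-15 - 6)*0) + (-18 + 2*2)) - 255 = ((670 - 21*0) + (-18 + 4)) - 255 = ((670 + 0) - 14) - 255 = (670 - 14) - 255 = 656 - 255 = 401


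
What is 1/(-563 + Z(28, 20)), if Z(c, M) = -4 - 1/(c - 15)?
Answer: -13/7372 ≈ -0.0017634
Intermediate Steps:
Z(c, M) = -4 - 1/(-15 + c)
1/(-563 + Z(28, 20)) = 1/(-563 + (59 - 4*28)/(-15 + 28)) = 1/(-563 + (59 - 112)/13) = 1/(-563 + (1/13)*(-53)) = 1/(-563 - 53/13) = 1/(-7372/13) = -13/7372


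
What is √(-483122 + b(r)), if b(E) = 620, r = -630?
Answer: I*√482502 ≈ 694.62*I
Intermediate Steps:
√(-483122 + b(r)) = √(-483122 + 620) = √(-482502) = I*√482502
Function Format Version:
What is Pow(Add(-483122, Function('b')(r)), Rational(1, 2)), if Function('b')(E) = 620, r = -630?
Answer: Mul(I, Pow(482502, Rational(1, 2))) ≈ Mul(694.62, I)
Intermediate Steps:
Pow(Add(-483122, Function('b')(r)), Rational(1, 2)) = Pow(Add(-483122, 620), Rational(1, 2)) = Pow(-482502, Rational(1, 2)) = Mul(I, Pow(482502, Rational(1, 2)))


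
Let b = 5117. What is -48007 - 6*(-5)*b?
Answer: 105503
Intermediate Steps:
-48007 - 6*(-5)*b = -48007 - 6*(-5)*5117 = -48007 - (-30)*5117 = -48007 - 1*(-153510) = -48007 + 153510 = 105503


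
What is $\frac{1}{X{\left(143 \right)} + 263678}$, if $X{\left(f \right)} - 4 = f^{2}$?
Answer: $\frac{1}{284131} \approx 3.5195 \cdot 10^{-6}$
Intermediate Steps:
$X{\left(f \right)} = 4 + f^{2}$
$\frac{1}{X{\left(143 \right)} + 263678} = \frac{1}{\left(4 + 143^{2}\right) + 263678} = \frac{1}{\left(4 + 20449\right) + 263678} = \frac{1}{20453 + 263678} = \frac{1}{284131}$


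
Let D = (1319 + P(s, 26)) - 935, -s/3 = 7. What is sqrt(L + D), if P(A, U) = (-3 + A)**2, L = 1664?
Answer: 8*sqrt(41) ≈ 51.225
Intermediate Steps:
s = -21 (s = -3*7 = -21)
D = 960 (D = (1319 + (-3 - 21)**2) - 935 = (1319 + (-24)**2) - 935 = (1319 + 576) - 935 = 1895 - 935 = 960)
sqrt(L + D) = sqrt(1664 + 960) = sqrt(2624) = 8*sqrt(41)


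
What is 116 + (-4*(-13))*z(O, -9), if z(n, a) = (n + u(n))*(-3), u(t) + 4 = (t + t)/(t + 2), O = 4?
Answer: -92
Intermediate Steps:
u(t) = -4 + 2*t/(2 + t) (u(t) = -4 + (t + t)/(t + 2) = -4 + (2*t)/(2 + t) = -4 + 2*t/(2 + t))
z(n, a) = -3*n - 6*(-4 - n)/(2 + n) (z(n, a) = (n + 2*(-4 - n)/(2 + n))*(-3) = -3*n - 6*(-4 - n)/(2 + n))
116 + (-4*(-13))*z(O, -9) = 116 + (-4*(-13))*(3*(8 - 1*4**2)/(2 + 4)) = 116 + 52*(3*(8 - 1*16)/6) = 116 + 52*(3*(1/6)*(8 - 16)) = 116 + 52*(3*(1/6)*(-8)) = 116 + 52*(-4) = 116 - 208 = -92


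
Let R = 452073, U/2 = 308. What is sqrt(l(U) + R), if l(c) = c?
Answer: sqrt(452689) ≈ 672.82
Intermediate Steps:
U = 616 (U = 2*308 = 616)
sqrt(l(U) + R) = sqrt(616 + 452073) = sqrt(452689)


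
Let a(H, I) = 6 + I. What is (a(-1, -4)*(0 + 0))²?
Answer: 0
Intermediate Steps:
(a(-1, -4)*(0 + 0))² = ((6 - 4)*(0 + 0))² = (2*0)² = 0² = 0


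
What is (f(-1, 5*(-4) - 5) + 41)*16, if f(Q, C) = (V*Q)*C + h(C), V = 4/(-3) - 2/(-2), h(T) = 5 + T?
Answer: 608/3 ≈ 202.67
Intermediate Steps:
V = -⅓ (V = 4*(-⅓) - 2*(-½) = -4/3 + 1 = -⅓ ≈ -0.33333)
f(Q, C) = 5 + C - C*Q/3 (f(Q, C) = (-Q/3)*C + (5 + C) = -C*Q/3 + (5 + C) = 5 + C - C*Q/3)
(f(-1, 5*(-4) - 5) + 41)*16 = ((5 + (5*(-4) - 5) - ⅓*(5*(-4) - 5)*(-1)) + 41)*16 = ((5 + (-20 - 5) - ⅓*(-20 - 5)*(-1)) + 41)*16 = ((5 - 25 - ⅓*(-25)*(-1)) + 41)*16 = ((5 - 25 - 25/3) + 41)*16 = (-85/3 + 41)*16 = (38/3)*16 = 608/3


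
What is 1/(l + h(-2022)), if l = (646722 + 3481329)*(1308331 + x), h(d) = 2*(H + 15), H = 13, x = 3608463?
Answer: 1/20296776388550 ≈ 4.9269e-14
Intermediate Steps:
h(d) = 56 (h(d) = 2*(13 + 15) = 2*28 = 56)
l = 20296776388494 (l = (646722 + 3481329)*(1308331 + 3608463) = 4128051*4916794 = 20296776388494)
1/(l + h(-2022)) = 1/(20296776388494 + 56) = 1/20296776388550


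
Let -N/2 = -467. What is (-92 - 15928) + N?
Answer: -15086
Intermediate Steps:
N = 934 (N = -2*(-467) = 934)
(-92 - 15928) + N = (-92 - 15928) + 934 = -16020 + 934 = -15086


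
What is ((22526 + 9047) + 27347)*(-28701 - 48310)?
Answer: -4537488120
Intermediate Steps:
((22526 + 9047) + 27347)*(-28701 - 48310) = (31573 + 27347)*(-77011) = 58920*(-77011) = -4537488120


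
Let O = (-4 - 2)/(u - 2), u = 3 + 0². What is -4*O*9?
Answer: 216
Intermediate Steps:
u = 3 (u = 3 + 0 = 3)
O = -6 (O = (-4 - 2)/(3 - 2) = -6/1 = -6*1 = -6)
-4*O*9 = -4*(-6)*9 = 24*9 = 216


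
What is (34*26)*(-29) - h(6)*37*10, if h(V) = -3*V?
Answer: -18976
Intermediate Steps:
(34*26)*(-29) - h(6)*37*10 = (34*26)*(-29) - -3*6*37*10 = 884*(-29) - (-18*37)*10 = -25636 - (-666)*10 = -25636 - 1*(-6660) = -25636 + 6660 = -18976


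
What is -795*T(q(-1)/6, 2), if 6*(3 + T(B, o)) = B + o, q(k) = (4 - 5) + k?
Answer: 12985/6 ≈ 2164.2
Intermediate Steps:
q(k) = -1 + k
T(B, o) = -3 + B/6 + o/6 (T(B, o) = -3 + (B + o)/6 = -3 + (B/6 + o/6) = -3 + B/6 + o/6)
-795*T(q(-1)/6, 2) = -795*(-3 + ((-1 - 1)/6)/6 + (⅙)*2) = -795*(-3 + (-2*⅙)/6 + ⅓) = -795*(-3 + (⅙)*(-⅓) + ⅓) = -795*(-3 - 1/18 + ⅓) = -795*(-49/18) = 12985/6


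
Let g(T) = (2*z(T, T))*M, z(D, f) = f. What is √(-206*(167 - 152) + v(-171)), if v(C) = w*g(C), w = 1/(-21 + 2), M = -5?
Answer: 2*I*√795 ≈ 56.391*I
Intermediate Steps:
w = -1/19 (w = 1/(-19) = -1/19 ≈ -0.052632)
g(T) = -10*T (g(T) = (2*T)*(-5) = -10*T)
v(C) = 10*C/19 (v(C) = -(-10)*C/19 = 10*C/19)
√(-206*(167 - 152) + v(-171)) = √(-206*(167 - 152) + (10/19)*(-171)) = √(-206*15 - 90) = √(-3090 - 90) = √(-3180) = 2*I*√795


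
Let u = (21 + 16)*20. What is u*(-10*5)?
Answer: -37000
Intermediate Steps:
u = 740 (u = 37*20 = 740)
u*(-10*5) = 740*(-10*5) = 740*(-50) = -37000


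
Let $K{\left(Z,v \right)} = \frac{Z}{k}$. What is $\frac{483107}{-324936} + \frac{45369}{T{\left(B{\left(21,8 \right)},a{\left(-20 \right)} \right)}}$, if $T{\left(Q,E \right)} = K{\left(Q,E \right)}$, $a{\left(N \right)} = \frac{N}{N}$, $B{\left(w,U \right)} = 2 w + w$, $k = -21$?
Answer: $- \frac{4914490235}{324936} \approx -15124.0$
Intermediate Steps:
$B{\left(w,U \right)} = 3 w$
$K{\left(Z,v \right)} = - \frac{Z}{21}$ ($K{\left(Z,v \right)} = \frac{Z}{-21} = Z \left(- \frac{1}{21}\right) = - \frac{Z}{21}$)
$a{\left(N \right)} = 1$
$T{\left(Q,E \right)} = - \frac{Q}{21}$
$\frac{483107}{-324936} + \frac{45369}{T{\left(B{\left(21,8 \right)},a{\left(-20 \right)} \right)}} = \frac{483107}{-324936} + \frac{45369}{\left(- \frac{1}{21}\right) 3 \cdot 21} = 483107 \left(- \frac{1}{324936}\right) + \frac{45369}{\left(- \frac{1}{21}\right) 63} = - \frac{483107}{324936} + \frac{45369}{-3} = - \frac{483107}{324936} + 45369 \left(- \frac{1}{3}\right) = - \frac{483107}{324936} - 15123 = - \frac{4914490235}{324936}$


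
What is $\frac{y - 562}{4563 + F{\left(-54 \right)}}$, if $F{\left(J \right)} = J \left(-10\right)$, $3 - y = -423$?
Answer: $- \frac{136}{5103} \approx -0.026651$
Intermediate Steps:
$y = 426$ ($y = 3 - -423 = 3 + 423 = 426$)
$F{\left(J \right)} = - 10 J$
$\frac{y - 562}{4563 + F{\left(-54 \right)}} = \frac{426 - 562}{4563 - -540} = - \frac{136}{4563 + 540} = - \frac{136}{5103}$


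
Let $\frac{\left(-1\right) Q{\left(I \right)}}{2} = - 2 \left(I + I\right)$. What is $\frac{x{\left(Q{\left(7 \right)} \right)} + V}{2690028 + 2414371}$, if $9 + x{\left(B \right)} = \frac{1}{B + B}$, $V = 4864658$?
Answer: $\frac{544840689}{571692688} \approx 0.95303$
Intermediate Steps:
$Q{\left(I \right)} = 8 I$ ($Q{\left(I \right)} = - 2 \left(- 2 \left(I + I\right)\right) = - 2 \left(- 2 \cdot 2 I\right) = - 2 \left(- 4 I\right) = 8 I$)
$x{\left(B \right)} = -9 + \frac{1}{2 B}$ ($x{\left(B \right)} = -9 + \frac{1}{B + B} = -9 + \frac{1}{2 B}$)
$\frac{x{\left(Q{\left(7 \right)} \right)} + V}{2690028 + 2414371} = \frac{\left(-9 + \frac{1}{2 \cdot 8 \cdot 7}\right) + 4864658}{2690028 + 2414371} = \frac{\left(-9 + \frac{1}{2 \cdot 56}\right) + 4864658}{5104399} = \left(\left(-9 + \frac{1}{2} \cdot \frac{1}{56}\right) + 4864658\right) \frac{1}{5104399} = \left(\left(-9 + \frac{1}{112}\right) + 4864658\right) \frac{1}{5104399} = \left(- \frac{1007}{112} + 4864658\right) \frac{1}{5104399} = \frac{544840689}{112} \cdot \frac{1}{5104399} = \frac{544840689}{571692688}$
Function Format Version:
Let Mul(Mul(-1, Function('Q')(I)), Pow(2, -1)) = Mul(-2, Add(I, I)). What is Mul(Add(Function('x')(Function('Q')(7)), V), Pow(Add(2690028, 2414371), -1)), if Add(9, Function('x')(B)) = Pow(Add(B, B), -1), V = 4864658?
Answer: Rational(544840689, 571692688) ≈ 0.95303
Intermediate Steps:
Function('Q')(I) = Mul(8, I) (Function('Q')(I) = Mul(-2, Mul(-2, Add(I, I))) = Mul(-2, Mul(-2, Mul(2, I))) = Mul(-2, Mul(-4, I)) = Mul(8, I))
Function('x')(B) = Add(-9, Mul(Rational(1, 2), Pow(B, -1))) (Function('x')(B) = Add(-9, Pow(Add(B, B), -1)) = Add(-9, Pow(Mul(2, B), -1)) = Add(-9, Mul(Rational(1, 2), Pow(B, -1))))
Mul(Add(Function('x')(Function('Q')(7)), V), Pow(Add(2690028, 2414371), -1)) = Mul(Add(Add(-9, Mul(Rational(1, 2), Pow(Mul(8, 7), -1))), 4864658), Pow(Add(2690028, 2414371), -1)) = Mul(Add(Add(-9, Mul(Rational(1, 2), Pow(56, -1))), 4864658), Pow(5104399, -1)) = Mul(Add(Add(-9, Mul(Rational(1, 2), Rational(1, 56))), 4864658), Rational(1, 5104399)) = Mul(Add(Add(-9, Rational(1, 112)), 4864658), Rational(1, 5104399)) = Mul(Add(Rational(-1007, 112), 4864658), Rational(1, 5104399)) = Mul(Rational(544840689, 112), Rational(1, 5104399)) = Rational(544840689, 571692688)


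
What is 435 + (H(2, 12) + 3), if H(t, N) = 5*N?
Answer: 498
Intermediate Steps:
435 + (H(2, 12) + 3) = 435 + (5*12 + 3) = 435 + (60 + 3) = 435 + 63 = 498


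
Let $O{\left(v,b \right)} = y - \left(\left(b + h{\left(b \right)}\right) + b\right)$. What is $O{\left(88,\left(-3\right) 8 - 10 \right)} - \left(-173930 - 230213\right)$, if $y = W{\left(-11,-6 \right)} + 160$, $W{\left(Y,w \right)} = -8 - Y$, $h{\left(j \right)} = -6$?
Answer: $404380$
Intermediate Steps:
$y = 163$ ($y = \left(-8 - -11\right) + 160 = \left(-8 + 11\right) + 160 = 3 + 160 = 163$)
$O{\left(v,b \right)} = 169 - 2 b$ ($O{\left(v,b \right)} = 163 - \left(\left(b - 6\right) + b\right) = 163 - \left(\left(-6 + b\right) + b\right) = 163 - \left(-6 + 2 b\right) = 169 - 2 b$)
$O{\left(88,\left(-3\right) 8 - 10 \right)} - \left(-173930 - 230213\right) = \left(169 - 2 \left(\left(-3\right) 8 - 10\right)\right) - \left(-173930 - 230213\right) = \left(169 - 2 \left(-24 - 10\right)\right) - -404143 = \left(169 - -68\right) + 404143 = \left(169 + 68\right) + 404143 = 237 + 404143 = 404380$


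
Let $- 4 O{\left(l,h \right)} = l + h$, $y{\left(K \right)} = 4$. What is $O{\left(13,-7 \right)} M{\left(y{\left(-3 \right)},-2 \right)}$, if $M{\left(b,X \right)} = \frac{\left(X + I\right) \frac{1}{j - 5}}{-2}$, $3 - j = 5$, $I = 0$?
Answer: $\frac{3}{14} \approx 0.21429$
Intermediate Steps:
$j = -2$ ($j = 3 - 5 = -2$)
$O{\left(l,h \right)} = - \frac{h}{4} - \frac{l}{4}$ ($O{\left(l,h \right)} = - \frac{l + h}{4} = - \frac{h + l}{4} = - \frac{h}{4} - \frac{l}{4}$)
$M{\left(b,X \right)} = \frac{X}{14}$ ($M{\left(b,X \right)} = \frac{\left(X + 0\right) \frac{1}{-2 - 5}}{-2} = \frac{X}{-7} \left(- \frac{1}{2}\right) = X \left(- \frac{1}{7}\right) \left(- \frac{1}{2}\right) = - \frac{X}{7} \left(- \frac{1}{2}\right) = \frac{X}{14}$)
$O{\left(13,-7 \right)} M{\left(y{\left(-3 \right)},-2 \right)} = \left(\left(- \frac{1}{4}\right) \left(-7\right) - \frac{13}{4}\right) \frac{1}{14} \left(-2\right) = \left(\frac{7}{4} - \frac{13}{4}\right) \left(- \frac{1}{7}\right) = \left(- \frac{3}{2}\right) \left(- \frac{1}{7}\right) = \frac{3}{14}$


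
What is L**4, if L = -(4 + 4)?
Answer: 4096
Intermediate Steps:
L = -8 (L = -1*8 = -8)
L**4 = (-8)**4 = 4096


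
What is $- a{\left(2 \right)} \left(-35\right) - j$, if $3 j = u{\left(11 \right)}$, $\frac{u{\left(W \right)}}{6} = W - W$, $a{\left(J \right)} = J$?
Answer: $70$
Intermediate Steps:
$u{\left(W \right)} = 0$ ($u{\left(W \right)} = 6 \left(W - W\right) = 6 \cdot 0 = 0$)
$j = 0$ ($j = \frac{1}{3} \cdot 0 = 0$)
$- a{\left(2 \right)} \left(-35\right) - j = \left(-1\right) 2 \left(-35\right) - 0 = \left(-2\right) \left(-35\right) + 0 = 70 + 0 = 70$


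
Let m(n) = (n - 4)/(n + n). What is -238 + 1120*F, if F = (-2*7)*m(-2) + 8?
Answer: -14798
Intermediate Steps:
m(n) = (-4 + n)/(2*n) (m(n) = (-4 + n)/((2*n)) = (-4 + n)*(1/(2*n)) = (-4 + n)/(2*n))
F = -13 (F = (-2*7)*((½)*(-4 - 2)/(-2)) + 8 = -7*(-1)*(-6)/2 + 8 = -14*3/2 + 8 = -21 + 8 = -13)
-238 + 1120*F = -238 + 1120*(-13) = -238 - 14560 = -14798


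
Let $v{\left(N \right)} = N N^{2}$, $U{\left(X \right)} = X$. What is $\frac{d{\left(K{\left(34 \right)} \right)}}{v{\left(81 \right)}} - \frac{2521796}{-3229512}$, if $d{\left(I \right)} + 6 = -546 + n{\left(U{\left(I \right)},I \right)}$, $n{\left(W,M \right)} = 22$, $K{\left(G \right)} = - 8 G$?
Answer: $\frac{111539512223}{143024590566} \approx 0.77986$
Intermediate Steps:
$v{\left(N \right)} = N^{3}$
$d{\left(I \right)} = -530$ ($d{\left(I \right)} = -6 + \left(-546 + 22\right) = -6 - 524 = -530$)
$\frac{d{\left(K{\left(34 \right)} \right)}}{v{\left(81 \right)}} - \frac{2521796}{-3229512} = - \frac{530}{81^{3}} - \frac{2521796}{-3229512} = - \frac{530}{531441} - - \frac{630449}{807378} = \left(-530\right) \frac{1}{531441} + \frac{630449}{807378} = - \frac{530}{531441} + \frac{630449}{807378} = \frac{111539512223}{143024590566}$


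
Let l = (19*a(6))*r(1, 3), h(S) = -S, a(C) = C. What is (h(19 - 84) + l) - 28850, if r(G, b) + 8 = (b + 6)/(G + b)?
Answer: -58881/2 ≈ -29441.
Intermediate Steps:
r(G, b) = -8 + (6 + b)/(G + b) (r(G, b) = -8 + (b + 6)/(G + b) = -8 + (6 + b)/(G + b))
l = -1311/2 (l = (19*6)*((6 - 8*1 - 7*3)/(1 + 3)) = 114*((6 - 8 - 21)/4) = 114*((1/4)*(-23)) = 114*(-23/4) = -1311/2 ≈ -655.50)
(h(19 - 84) + l) - 28850 = (-(19 - 84) - 1311/2) - 28850 = (-1*(-65) - 1311/2) - 28850 = (65 - 1311/2) - 28850 = -1181/2 - 28850 = -58881/2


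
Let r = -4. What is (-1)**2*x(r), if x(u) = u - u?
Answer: 0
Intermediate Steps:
x(u) = 0
(-1)**2*x(r) = (-1)**2*0 = 1*0 = 0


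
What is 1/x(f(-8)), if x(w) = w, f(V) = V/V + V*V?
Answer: 1/65 ≈ 0.015385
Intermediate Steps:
f(V) = 1 + V**2
1/x(f(-8)) = 1/(1 + (-8)**2) = 1/(1 + 64) = 1/65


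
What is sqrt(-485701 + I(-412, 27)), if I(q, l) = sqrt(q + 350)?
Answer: sqrt(-485701 + I*sqrt(62)) ≈ 0.006 + 696.92*I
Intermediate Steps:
I(q, l) = sqrt(350 + q)
sqrt(-485701 + I(-412, 27)) = sqrt(-485701 + sqrt(350 - 412)) = sqrt(-485701 + sqrt(-62)) = sqrt(-485701 + I*sqrt(62))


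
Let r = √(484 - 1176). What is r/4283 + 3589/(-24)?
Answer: -3589/24 + 2*I*√173/4283 ≈ -149.54 + 0.0061419*I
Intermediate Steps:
r = 2*I*√173 (r = √(-692) = 2*I*√173 ≈ 26.306*I)
r/4283 + 3589/(-24) = (2*I*√173)/4283 + 3589/(-24) = (2*I*√173)*(1/4283) + 3589*(-1/24) = 2*I*√173/4283 - 3589/24 = -3589/24 + 2*I*√173/4283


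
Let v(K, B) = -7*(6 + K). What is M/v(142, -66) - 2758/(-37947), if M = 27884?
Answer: -37687745/1404039 ≈ -26.842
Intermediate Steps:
v(K, B) = -42 - 7*K
M/v(142, -66) - 2758/(-37947) = 27884/(-42 - 7*142) - 2758/(-37947) = 27884/(-42 - 994) - 2758*(-1/37947) = 27884/(-1036) + 394/5421 = 27884*(-1/1036) + 394/5421 = -6971/259 + 394/5421 = -37687745/1404039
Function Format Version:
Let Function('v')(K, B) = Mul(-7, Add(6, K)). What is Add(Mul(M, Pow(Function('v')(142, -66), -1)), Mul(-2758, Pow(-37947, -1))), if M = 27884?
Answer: Rational(-37687745, 1404039) ≈ -26.842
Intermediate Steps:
Function('v')(K, B) = Add(-42, Mul(-7, K))
Add(Mul(M, Pow(Function('v')(142, -66), -1)), Mul(-2758, Pow(-37947, -1))) = Add(Mul(27884, Pow(Add(-42, Mul(-7, 142)), -1)), Mul(-2758, Pow(-37947, -1))) = Add(Mul(27884, Pow(Add(-42, -994), -1)), Mul(-2758, Rational(-1, 37947))) = Add(Mul(27884, Pow(-1036, -1)), Rational(394, 5421)) = Add(Mul(27884, Rational(-1, 1036)), Rational(394, 5421)) = Add(Rational(-6971, 259), Rational(394, 5421)) = Rational(-37687745, 1404039)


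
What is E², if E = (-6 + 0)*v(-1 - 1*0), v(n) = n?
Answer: 36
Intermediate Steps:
E = 6 (E = (-6 + 0)*(-1 - 1*0) = -6*(-1 + 0) = -6*(-1) = 6)
E² = 6² = 36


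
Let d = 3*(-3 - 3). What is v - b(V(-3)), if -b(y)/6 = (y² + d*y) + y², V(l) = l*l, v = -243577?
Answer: -243577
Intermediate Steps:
d = -18 (d = 3*(-6) = -18)
V(l) = l²
b(y) = -12*y² + 108*y (b(y) = -6*((y² - 18*y) + y²) = -6*(-18*y + 2*y²) = -12*y² + 108*y)
v - b(V(-3)) = -243577 - 12*(-3)²*(9 - 1*(-3)²) = -243577 - 12*9*(9 - 1*9) = -243577 - 12*9*(9 - 9) = -243577 - 12*9*0 = -243577 - 1*0 = -243577 + 0 = -243577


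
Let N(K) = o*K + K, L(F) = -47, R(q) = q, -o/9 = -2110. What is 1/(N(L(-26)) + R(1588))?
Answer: -1/890989 ≈ -1.1223e-6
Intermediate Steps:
o = 18990 (o = -9*(-2110) = 18990)
N(K) = 18991*K (N(K) = 18990*K + K = 18991*K)
1/(N(L(-26)) + R(1588)) = 1/(18991*(-47) + 1588) = 1/(-892577 + 1588) = 1/(-890989) = -1/890989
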